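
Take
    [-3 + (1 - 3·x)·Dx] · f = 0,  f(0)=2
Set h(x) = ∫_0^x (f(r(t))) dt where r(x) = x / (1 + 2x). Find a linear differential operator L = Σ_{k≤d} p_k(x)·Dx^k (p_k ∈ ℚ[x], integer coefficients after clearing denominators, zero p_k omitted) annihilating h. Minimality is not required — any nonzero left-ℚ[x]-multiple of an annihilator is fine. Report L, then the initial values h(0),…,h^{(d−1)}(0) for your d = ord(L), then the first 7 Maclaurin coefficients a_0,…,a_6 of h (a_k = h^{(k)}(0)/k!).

f: a_k = 2, 6, 18, 54, 162, 486, 1458, …
L₀ from L_f via x↦r, Dx↦r'^{-1}Dx.
h=∫h₀ ⇒ L = L₀·Dx.
L = 3·Dx + (-1 - x + 2·x^2)·Dx^2  (order 2).
h: a_k = 0, 2, 3, 2, 3/2, 6/5, 1, …
ICs: h(0) = 0, h′(0) = 2.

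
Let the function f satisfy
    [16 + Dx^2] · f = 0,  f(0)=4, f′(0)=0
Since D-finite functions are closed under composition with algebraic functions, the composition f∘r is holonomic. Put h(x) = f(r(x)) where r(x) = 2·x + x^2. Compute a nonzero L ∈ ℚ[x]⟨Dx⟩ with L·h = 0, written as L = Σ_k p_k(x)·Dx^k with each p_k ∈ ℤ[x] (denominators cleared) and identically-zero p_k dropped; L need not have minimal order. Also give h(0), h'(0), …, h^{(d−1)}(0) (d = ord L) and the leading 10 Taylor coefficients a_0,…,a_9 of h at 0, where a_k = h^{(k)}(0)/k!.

f: a_k = 4, 0, -32, 0, 128/3, 0, -1024/45, 0, 2048/315, 0, …
Substitute x→r, Dx→(1/r')Dx; clear ⇒ L₀.
L = (64 + 192·x + 192·x^2 + 64·x^3) - Dx + (1 + x)·Dx^2  (order 2).
h: a_k = 4, 0, -128, -128, 1952/3, 4096/3, -19456/45, -60416/15, -1182592/315, 950272/315, …
ICs: h(0) = 4, h′(0) = 0.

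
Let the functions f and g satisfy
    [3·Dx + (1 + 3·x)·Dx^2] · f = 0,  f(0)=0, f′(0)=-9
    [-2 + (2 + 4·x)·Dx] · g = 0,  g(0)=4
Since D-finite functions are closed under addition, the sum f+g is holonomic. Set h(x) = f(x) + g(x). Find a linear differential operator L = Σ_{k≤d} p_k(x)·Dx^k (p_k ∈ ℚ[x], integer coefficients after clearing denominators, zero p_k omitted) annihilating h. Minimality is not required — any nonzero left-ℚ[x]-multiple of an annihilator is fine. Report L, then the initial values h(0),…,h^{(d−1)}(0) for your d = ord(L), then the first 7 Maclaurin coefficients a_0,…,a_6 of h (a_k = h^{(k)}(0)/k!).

f: a_k = 0, -9, 27/2, -27, 243/4, -729/5, 729/2, …
g: a_k = 4, 4, -2, 2, -5/2, 7/2, -21/4, …
h₀=f+g: left-lcm gives L₀, ord ≤ 3.
L = (18 + 18·x)·Dx + (30 + 108·x + 90·x^2)·Dx^2 + (4 + 26·x + 54·x^2 + 36·x^3)·Dx^3  (order 3).
h: a_k = 4, -5, 23/2, -25, 233/4, -1423/10, 1437/4, …
ICs: h(0) = 4, h′(0) = -5, h′′(0) = 23.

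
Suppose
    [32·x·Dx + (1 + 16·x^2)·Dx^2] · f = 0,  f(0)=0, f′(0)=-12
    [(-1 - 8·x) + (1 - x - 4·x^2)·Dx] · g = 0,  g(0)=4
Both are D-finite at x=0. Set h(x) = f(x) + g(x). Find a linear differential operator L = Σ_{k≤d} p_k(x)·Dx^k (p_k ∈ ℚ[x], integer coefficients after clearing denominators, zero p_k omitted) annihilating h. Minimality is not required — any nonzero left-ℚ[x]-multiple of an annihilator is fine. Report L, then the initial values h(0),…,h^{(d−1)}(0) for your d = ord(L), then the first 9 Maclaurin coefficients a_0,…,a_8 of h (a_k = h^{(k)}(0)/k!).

f: a_k = 0, -12, 0, 64, 0, -3072/5, 0, 49152/7, 0, …
g: a_k = 4, 4, 20, 36, 116, 260, 724, 1764, 4660, …
h₀=f+g: left-lcm gives L₀, ord ≤ 3.
L = (160 - 640·x - 14848·x^2 - 36864·x^3 - 178176·x^4 - 98304·x^6)·Dx + (-43 - 336·x - 16·x^2 - 3072·x^3 - 35072·x^4 - 124928·x^5 - 12288·x^6 - 98304·x^7)·Dx^2 + (5 + 23·x + 272·x^2 + 16·x^3 + 2368·x^4 - 5888·x^5 - 12288·x^6 - 4096·x^7 - 16384·x^8)·Dx^3  (order 3).
h: a_k = 4, -8, 20, 100, 116, -1772/5, 724, 61500/7, 4660, …
ICs: h(0) = 4, h′(0) = -8, h′′(0) = 40.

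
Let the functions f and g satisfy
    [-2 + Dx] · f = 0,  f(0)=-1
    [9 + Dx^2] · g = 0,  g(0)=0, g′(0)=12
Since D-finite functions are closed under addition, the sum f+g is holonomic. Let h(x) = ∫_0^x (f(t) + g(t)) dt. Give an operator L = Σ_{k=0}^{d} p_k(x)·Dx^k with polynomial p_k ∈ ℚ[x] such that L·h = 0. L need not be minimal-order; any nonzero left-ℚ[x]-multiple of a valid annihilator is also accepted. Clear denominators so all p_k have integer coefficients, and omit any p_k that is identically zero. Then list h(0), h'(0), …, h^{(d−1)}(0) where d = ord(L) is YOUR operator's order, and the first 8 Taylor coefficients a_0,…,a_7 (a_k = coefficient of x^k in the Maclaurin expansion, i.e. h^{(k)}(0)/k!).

L = -18·Dx + 9·Dx^2 - 2·Dx^3 + Dx^4  (order 4).
h: a_k = 0, -1, 5, -2/3, -29/6, -2/15, 47/36, -4/315, …
ICs: h(0) = 0, h′(0) = -1, h′′(0) = 10, h′′′(0) = -4.

f: a_k = -1, -2, -2, -4/3, -2/3, -4/15, -4/45, -8/315, …
g: a_k = 0, 12, 0, -18, 0, 81/10, 0, -243/140, …
Sum ⇒ L₀ = lclm(L_f,L_g) in ℚ(x)⟨Dx⟩.
h=∫₀ˣh₀: take L = L₀·Dx.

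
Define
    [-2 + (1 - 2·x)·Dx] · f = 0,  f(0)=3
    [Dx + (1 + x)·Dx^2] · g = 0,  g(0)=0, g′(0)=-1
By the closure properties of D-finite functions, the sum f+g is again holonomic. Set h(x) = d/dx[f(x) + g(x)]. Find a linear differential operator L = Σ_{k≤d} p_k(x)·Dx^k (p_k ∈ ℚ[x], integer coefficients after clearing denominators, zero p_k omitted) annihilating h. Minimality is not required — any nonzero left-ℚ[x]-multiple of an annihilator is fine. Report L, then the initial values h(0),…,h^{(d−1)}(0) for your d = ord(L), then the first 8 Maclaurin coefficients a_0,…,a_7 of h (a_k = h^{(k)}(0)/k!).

f: a_k = 3, 6, 12, 24, 48, 96, 192, 384, …
g: a_k = 0, -1, 1/2, -1/3, 1/4, -1/5, 1/6, -1/7, …
f+g: L₀ = lclm(L_f,L_g), ord ≤ 1+2.
h₀' ⇒ L via d/dx closure of L₀.
L = (32 + 8·x) + (22 + 56·x + 16·x^2)·Dx + (-5 + 3·x + 12·x^2 + 4·x^3)·Dx^2  (order 2).
h: a_k = 5, 25, 71, 193, 479, 1153, 2687, 6145, …
ICs: h(0) = 5, h′(0) = 25.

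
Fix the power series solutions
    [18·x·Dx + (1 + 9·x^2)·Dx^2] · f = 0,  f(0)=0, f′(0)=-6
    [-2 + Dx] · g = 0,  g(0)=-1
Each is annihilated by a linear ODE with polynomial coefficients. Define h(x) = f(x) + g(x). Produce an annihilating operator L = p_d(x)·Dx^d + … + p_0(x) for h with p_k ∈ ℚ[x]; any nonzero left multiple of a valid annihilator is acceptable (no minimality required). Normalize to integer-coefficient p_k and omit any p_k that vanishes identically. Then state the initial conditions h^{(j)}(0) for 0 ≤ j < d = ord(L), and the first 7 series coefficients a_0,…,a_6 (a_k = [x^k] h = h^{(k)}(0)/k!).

f: a_k = 0, -6, 0, 18, 0, -486/5, 0, …
g: a_k = -1, -2, -2, -4/3, -2/3, -4/15, -4/45, …
Weyl lclm of L_f,L_g ⇒ L₀ (ord ≤ 3).
L = (18 - 36·x - 486·x^2 - 324·x^3)·Dx + (-11 + 207·x^2 - 162·x^4)·Dx^2 + (1 + 9·x + 18·x^2 + 81·x^3 + 81·x^4)·Dx^3  (order 3).
h: a_k = -1, -8, -2, 50/3, -2/3, -1462/15, -4/45, …
ICs: h(0) = -1, h′(0) = -8, h′′(0) = -4.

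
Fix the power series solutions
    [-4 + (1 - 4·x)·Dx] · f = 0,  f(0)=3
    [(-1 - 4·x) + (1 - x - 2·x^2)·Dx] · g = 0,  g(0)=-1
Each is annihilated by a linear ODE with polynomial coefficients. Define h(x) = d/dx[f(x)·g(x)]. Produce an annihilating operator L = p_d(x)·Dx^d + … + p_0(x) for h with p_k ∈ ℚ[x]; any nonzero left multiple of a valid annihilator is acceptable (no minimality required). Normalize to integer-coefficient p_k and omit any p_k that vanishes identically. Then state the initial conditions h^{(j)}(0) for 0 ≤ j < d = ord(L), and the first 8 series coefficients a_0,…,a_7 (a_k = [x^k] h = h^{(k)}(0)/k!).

f: a_k = 3, 12, 48, 192, 768, 3072, 12288, 49152, …
g: a_k = -1, -1, -3, -5, -11, -21, -43, -85, …
h₀=f·g: eliminate ⇒ L₀, order ≤ 1·1.
h=h₀': d/dx-closure on L₀ ⇒ L.
L = (46 - 108·x - 216·x^2 + 256·x^3 + 768·x^4) + (-5 + 29·x - 6·x^2 - 152·x^3 + 80·x^4 + 192·x^5)·Dx  (order 1).
h: a_k = -15, -138, -873, -4788, -24255, -117198, -548709, -2512488, …
ICs: h(0) = -15.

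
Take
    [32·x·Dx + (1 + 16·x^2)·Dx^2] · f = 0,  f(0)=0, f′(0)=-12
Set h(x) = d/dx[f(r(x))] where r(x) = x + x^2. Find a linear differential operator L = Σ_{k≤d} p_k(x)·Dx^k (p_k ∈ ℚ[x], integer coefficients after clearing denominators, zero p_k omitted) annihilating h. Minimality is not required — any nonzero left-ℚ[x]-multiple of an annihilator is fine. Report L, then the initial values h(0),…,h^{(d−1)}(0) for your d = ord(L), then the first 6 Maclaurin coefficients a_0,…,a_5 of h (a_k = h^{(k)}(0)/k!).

f: a_k = 0, -12, 0, 64, 0, -3072/5, …
Substitute x→r, Dx→(1/r')Dx; clear ⇒ L₀.
Derive L from L₀ (diff closure).
L = (-2 + 32·x + 128·x^2 + 192·x^3 + 96·x^4) + (1 + 2·x + 16·x^2 + 64·x^3 + 80·x^4 + 32·x^5)·Dx  (order 1).
h: a_k = -12, -24, 192, 768, -2112, -18048, …
ICs: h(0) = -12.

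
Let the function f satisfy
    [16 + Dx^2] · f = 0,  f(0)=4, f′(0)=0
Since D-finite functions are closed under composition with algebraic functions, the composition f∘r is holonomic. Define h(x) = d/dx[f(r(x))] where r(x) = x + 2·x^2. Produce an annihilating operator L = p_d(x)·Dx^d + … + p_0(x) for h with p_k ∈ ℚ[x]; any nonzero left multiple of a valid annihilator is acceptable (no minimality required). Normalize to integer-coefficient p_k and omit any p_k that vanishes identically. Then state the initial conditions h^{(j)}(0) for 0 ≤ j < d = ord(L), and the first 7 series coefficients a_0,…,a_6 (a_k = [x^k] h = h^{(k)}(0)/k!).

f: a_k = 4, 0, -32, 0, 128/3, 0, -1024/45, …
Change of var in L_f (x↦r) gives L₀.
h=h₀': d/dx-closure on L₀ ⇒ L.
L = (64 + 256·x + 1536·x^2 + 4096·x^3 + 4096·x^4) + (-12 - 48·x)·Dx + (1 + 8·x + 16·x^2)·Dx^2  (order 2).
h: a_k = 0, -64, -384, -1024/3, 5120/3, 90112/15, 114688/15, …
ICs: h(0) = 0, h′(0) = -64.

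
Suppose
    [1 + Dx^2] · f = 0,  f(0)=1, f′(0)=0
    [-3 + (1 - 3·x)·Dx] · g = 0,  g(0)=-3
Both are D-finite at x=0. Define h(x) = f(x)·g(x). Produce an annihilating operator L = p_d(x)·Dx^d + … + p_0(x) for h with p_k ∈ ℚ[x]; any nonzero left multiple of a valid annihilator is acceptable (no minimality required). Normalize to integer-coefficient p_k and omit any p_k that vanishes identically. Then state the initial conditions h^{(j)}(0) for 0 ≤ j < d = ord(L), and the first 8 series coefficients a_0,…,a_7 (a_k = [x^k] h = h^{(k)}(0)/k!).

L = (-1 + 3·x) + 6·Dx + (-1 + 3·x)·Dx^2  (order 2).
h: a_k = -3, -9, -51/2, -153/2, -1837/8, -5511/8, -495989/240, -495989/80, …
ICs: h(0) = -3, h′(0) = -9.

f: a_k = 1, 0, -1/2, 0, 1/24, 0, -1/720, 0, …
g: a_k = -3, -9, -27, -81, -243, -729, -2187, -6561, …
Sym-product of L_f,L_g gives L₀ (≤ ord 2).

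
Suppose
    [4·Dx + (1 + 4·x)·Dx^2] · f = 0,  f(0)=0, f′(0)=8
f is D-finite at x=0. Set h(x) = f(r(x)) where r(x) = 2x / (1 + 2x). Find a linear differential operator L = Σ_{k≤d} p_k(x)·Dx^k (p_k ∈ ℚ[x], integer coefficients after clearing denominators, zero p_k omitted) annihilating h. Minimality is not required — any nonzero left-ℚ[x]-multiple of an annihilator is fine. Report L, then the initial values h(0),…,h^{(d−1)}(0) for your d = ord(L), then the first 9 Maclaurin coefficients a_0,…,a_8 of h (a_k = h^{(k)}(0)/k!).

f: a_k = 0, 8, -16, 128/3, -128, 2048/5, -4096/3, 32768/7, -16384, …
f∘r: x↦r, Dx↦Dx/r' in L_f ⇒ L₀.
L = (12 + 40·x)·Dx + (1 + 12·x + 20·x^2)·Dx^2  (order 2).
h: a_k = 0, 16, -96, 1984/3, -4992, 199936/5, -333312, 19999744/7, -24999936, …
ICs: h(0) = 0, h′(0) = 16.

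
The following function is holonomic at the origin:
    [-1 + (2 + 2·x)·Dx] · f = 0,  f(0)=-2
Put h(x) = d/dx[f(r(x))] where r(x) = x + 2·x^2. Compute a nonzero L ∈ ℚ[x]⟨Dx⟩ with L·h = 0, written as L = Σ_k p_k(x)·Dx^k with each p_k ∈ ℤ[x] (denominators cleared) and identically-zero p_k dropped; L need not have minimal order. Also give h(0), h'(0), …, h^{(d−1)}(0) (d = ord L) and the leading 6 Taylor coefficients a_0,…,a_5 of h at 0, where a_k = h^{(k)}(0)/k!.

f: a_k = -2, -1, 1/4, -1/8, 5/64, -7/128, …
h₀=f(r): pull back L_f along r ⇒ L₀.
h=h₀': d/dx-closure on L₀ ⇒ L.
L = 7 + (-2 - 10·x - 12·x^2 - 16·x^3)·Dx  (order 1).
h: a_k = -1, -7/2, 21/8, 21/16, -595/128, 567/256, …
ICs: h(0) = -1.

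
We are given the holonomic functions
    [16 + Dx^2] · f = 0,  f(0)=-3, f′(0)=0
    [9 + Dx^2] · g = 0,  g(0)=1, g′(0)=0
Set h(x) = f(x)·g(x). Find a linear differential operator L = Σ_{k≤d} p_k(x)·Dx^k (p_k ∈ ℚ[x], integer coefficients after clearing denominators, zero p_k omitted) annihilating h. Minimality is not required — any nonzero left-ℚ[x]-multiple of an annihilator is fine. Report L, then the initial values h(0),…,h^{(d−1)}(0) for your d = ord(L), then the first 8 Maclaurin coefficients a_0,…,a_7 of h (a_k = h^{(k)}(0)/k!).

f: a_k = -3, 0, 24, 0, -32, 0, 256/15, 0, …
g: a_k = 1, 0, -9/2, 0, 27/8, 0, -81/80, 0, …
f·g: L₀ = L_f ⊗_s L_g, ord ≤ 2·2.
L = 49 + 50·Dx^2 + Dx^4  (order 4).
h: a_k = -3, 0, 75/2, 0, -1201/8, 0, 11765/48, 0, …
ICs: h(0) = -3, h′(0) = 0, h′′(0) = 75, h′′′(0) = 0.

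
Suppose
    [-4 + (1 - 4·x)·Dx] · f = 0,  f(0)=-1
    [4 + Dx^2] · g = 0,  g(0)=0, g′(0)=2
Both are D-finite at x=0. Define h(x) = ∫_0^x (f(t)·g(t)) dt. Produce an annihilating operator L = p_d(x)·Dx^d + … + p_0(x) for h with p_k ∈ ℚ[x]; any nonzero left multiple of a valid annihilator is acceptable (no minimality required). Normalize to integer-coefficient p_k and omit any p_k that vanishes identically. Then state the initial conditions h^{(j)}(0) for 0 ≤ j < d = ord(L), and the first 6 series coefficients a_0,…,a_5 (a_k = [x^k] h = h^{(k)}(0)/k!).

L = (-4 + 16·x)·Dx + 8·Dx^2 + (-1 + 4·x)·Dx^3  (order 3).
h: a_k = 0, 0, -1, -8/3, -23/3, -368/15, …
ICs: h(0) = 0, h′(0) = 0, h′′(0) = -2.

f: a_k = -1, -4, -16, -64, -256, -1024, …
g: a_k = 0, 2, 0, -4/3, 0, 4/15, …
f·g: L₀ = L_f ⊗_s L_g, ord ≤ 1·2.
h=∫h₀ ⇒ L = L₀·Dx.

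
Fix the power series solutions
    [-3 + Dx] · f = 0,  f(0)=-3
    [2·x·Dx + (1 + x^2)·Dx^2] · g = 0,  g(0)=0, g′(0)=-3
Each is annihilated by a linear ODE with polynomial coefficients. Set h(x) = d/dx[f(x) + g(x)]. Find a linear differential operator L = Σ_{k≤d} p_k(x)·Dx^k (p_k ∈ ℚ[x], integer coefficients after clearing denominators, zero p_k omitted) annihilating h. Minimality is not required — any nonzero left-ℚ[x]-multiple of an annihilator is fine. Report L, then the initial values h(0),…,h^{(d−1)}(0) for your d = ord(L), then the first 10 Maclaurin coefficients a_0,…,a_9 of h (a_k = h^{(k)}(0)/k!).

L = (6 - 18·x - 18·x^2 - 18·x^3) + (-11 - 12·x^2 - 9·x^4)·Dx + (3 + 2·x + 6·x^2 + 2·x^3 + 3·x^4)·Dx^2  (order 2).
h: a_k = -12, -27, -75/2, -81/2, -267/8, -729/40, -489/80, -2187/560, -20001/4480, -2187/4480, …
ICs: h(0) = -12, h′(0) = -27.

f: a_k = -3, -9, -27/2, -27/2, -81/8, -243/40, -243/80, -729/560, -2187/4480, -729/4480, …
g: a_k = 0, -3, 0, 1, 0, -3/5, 0, 3/7, 0, -1/3, …
L₀ := lclm(L_f,L_g); ord L₀ ≤ 1+2.
Derive L from L₀ (diff closure).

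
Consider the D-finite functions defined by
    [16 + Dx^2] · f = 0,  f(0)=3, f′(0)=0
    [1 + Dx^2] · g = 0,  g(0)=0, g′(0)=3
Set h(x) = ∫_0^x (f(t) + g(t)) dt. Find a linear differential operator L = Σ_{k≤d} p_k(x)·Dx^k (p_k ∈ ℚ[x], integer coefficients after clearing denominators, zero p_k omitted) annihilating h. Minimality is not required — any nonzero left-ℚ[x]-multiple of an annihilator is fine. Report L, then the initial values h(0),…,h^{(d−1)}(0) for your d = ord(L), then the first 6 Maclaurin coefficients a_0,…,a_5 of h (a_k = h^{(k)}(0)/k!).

L = 16·Dx + 17·Dx^3 + Dx^5  (order 5).
h: a_k = 0, 3, 3/2, -8, -1/8, 32/5, …
ICs: h(0) = 0, h′(0) = 3, h′′(0) = 3, h′′′(0) = -48, h′′′′(0) = -3.

f: a_k = 3, 0, -24, 0, 32, 0, …
g: a_k = 0, 3, 0, -1/2, 0, 1/40, …
h₀=f+g: left-lcm gives L₀, ord ≤ 4.
h=∫h₀ ⇒ L = L₀·Dx.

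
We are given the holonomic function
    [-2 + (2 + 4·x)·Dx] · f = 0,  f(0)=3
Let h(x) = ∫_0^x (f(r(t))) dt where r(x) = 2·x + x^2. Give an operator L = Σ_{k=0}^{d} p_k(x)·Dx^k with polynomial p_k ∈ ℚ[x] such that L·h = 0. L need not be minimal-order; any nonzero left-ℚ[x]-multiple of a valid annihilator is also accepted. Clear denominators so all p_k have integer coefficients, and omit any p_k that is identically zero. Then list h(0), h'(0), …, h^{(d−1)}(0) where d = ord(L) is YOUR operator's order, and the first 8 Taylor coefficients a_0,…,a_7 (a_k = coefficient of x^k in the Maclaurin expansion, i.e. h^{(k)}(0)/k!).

L = (-2 - 2·x)·Dx + (1 + 4·x + 2·x^2)·Dx^2  (order 2).
h: a_k = 0, 3, 3, -1, 3/2, -27/10, 11/2, -171/14, …
ICs: h(0) = 0, h′(0) = 3.

f: a_k = 3, 3, -3/2, 3/2, -15/8, 21/8, -63/16, 99/16, …
h₀=f(r): pull back L_f along r ⇒ L₀.
h=∫₀ˣh₀: take L = L₀·Dx.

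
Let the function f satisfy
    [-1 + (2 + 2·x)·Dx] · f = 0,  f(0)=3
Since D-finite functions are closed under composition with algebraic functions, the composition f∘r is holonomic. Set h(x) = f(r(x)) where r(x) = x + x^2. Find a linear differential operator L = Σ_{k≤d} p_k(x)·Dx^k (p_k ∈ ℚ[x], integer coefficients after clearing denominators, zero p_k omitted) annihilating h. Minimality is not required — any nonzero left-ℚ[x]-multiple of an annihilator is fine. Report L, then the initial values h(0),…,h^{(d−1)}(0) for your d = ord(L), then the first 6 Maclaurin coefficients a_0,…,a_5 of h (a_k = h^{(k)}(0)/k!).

f: a_k = 3, 3/2, -3/8, 3/16, -15/128, 21/256, …
Change of var in L_f (x↦r) gives L₀.
L = (-1 - 2·x) + (2 + 2·x + 2·x^2)·Dx  (order 1).
h: a_k = 3, 3/2, 9/8, -9/16, 9/128, 45/256, …
ICs: h(0) = 3.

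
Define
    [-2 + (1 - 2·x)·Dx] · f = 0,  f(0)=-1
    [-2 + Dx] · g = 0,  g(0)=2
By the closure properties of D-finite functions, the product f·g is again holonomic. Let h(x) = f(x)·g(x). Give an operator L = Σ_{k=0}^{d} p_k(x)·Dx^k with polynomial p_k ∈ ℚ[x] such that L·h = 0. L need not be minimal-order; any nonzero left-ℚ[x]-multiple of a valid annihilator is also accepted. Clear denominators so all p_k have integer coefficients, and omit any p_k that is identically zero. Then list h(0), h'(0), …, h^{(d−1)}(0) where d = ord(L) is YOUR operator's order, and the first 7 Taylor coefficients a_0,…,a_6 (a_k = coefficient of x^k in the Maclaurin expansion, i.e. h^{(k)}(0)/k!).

f: a_k = -1, -2, -4, -8, -16, -32, -64, …
g: a_k = 2, 4, 4, 8/3, 4/3, 8/15, 8/45, …
Sym-product of L_f,L_g gives L₀ (≤ ord 1).
L = (4 - 4·x) + (-1 + 2·x)·Dx  (order 1).
h: a_k = -2, -8, -20, -128/3, -260/3, -2608/15, -15656/45, …
ICs: h(0) = -2.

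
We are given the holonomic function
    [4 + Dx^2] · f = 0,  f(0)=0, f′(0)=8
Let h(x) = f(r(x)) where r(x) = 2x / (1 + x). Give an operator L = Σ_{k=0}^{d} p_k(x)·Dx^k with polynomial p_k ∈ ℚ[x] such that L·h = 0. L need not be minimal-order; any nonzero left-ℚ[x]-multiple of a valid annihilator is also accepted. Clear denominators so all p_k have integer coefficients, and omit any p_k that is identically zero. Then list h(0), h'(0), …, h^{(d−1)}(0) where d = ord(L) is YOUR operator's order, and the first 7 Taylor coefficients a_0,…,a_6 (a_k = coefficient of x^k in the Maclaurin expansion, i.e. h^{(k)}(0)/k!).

f: a_k = 0, 8, 0, -16/3, 0, 16/15, 0, …
L₀ from L_f via x↦r, Dx↦r'^{-1}Dx.
L = 16 + (2 + 6·x + 6·x^2 + 2·x^3)·Dx + (1 + 4·x + 6·x^2 + 4·x^3 + x^4)·Dx^2  (order 2).
h: a_k = 0, 16, -16, -80/3, 112, -3088/15, 240, …
ICs: h(0) = 0, h′(0) = 16.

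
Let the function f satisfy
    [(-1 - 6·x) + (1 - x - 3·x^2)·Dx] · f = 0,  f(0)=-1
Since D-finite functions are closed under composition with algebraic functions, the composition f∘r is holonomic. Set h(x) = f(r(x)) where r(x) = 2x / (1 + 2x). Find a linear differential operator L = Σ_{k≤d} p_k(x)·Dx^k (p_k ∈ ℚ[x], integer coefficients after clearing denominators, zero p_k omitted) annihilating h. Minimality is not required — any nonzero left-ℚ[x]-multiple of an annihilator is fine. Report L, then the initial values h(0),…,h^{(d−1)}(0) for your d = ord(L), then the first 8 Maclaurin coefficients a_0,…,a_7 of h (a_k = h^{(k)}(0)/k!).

f: a_k = -1, -1, -4, -7, -19, -40, -97, -217, …
Substitute x→r, Dx→(1/r')Dx; clear ⇒ L₀.
L = (2 + 28·x) + (-1 - 4·x + 8·x^2 + 24·x^3)·Dx  (order 1).
h: a_k = -1, -2, -12, 0, -144, 288, -2304, 8064, …
ICs: h(0) = -1.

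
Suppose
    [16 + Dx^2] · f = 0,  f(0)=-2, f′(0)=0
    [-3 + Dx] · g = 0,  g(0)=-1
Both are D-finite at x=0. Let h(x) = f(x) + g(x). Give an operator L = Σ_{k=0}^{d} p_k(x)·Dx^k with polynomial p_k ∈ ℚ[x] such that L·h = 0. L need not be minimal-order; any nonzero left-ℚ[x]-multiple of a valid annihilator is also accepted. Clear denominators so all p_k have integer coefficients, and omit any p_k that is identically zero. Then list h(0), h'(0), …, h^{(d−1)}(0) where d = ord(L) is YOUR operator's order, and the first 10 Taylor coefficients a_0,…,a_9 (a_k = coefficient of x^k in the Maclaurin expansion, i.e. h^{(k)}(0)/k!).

f: a_k = -2, 0, 16, 0, -64/3, 0, 512/45, 0, -1024/315, 0, …
g: a_k = -1, -3, -9/2, -9/2, -27/8, -81/40, -81/80, -243/560, -729/4480, -243/4480, …
Weyl lclm of L_f,L_g ⇒ L₀ (ord ≤ 3).
L = -48 + 16·Dx - 3·Dx^2 + Dx^3  (order 3).
h: a_k = -3, -3, 23/2, -9/2, -593/24, -81/40, 7463/720, -243/560, -137633/40320, -243/4480, …
ICs: h(0) = -3, h′(0) = -3, h′′(0) = 23.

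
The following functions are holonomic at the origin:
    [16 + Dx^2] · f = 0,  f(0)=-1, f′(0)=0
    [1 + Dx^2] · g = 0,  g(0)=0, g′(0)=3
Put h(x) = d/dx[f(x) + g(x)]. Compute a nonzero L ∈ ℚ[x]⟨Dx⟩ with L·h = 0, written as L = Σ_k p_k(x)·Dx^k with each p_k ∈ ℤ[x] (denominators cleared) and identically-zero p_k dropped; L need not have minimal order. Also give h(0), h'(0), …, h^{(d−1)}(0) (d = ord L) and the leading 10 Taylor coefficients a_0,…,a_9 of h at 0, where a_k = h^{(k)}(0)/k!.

L = 16 + 17·Dx^2 + Dx^4  (order 4).
h: a_k = 3, 16, -3/2, -128/3, 1/8, 512/15, -1/240, -4096/315, 1/13440, 8192/2835, …
ICs: h(0) = 3, h′(0) = 16, h′′(0) = -3, h′′′(0) = -256.

f: a_k = -1, 0, 8, 0, -32/3, 0, 256/45, 0, -512/315, 0, …
g: a_k = 0, 3, 0, -1/2, 0, 1/40, 0, -1/1680, 0, 1/120960, …
h₀=f+g: left-lcm gives L₀, ord ≤ 4.
Differentiate: ansatz ord ≤ ord L₀ ⇒ L.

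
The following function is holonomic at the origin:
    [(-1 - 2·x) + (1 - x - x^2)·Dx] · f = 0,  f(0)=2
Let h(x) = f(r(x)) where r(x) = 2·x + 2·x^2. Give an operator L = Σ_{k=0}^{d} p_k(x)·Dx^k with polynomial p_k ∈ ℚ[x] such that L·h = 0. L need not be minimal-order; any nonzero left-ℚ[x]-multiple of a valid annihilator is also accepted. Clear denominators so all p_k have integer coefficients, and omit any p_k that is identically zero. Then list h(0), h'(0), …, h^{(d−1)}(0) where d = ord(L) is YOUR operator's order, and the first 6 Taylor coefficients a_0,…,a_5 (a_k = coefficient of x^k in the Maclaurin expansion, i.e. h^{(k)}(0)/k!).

f: a_k = 2, 2, 4, 6, 10, 16, …
L₀ from L_f via x↦r, Dx↦r'^{-1}Dx.
L = (2 + 12·x + 24·x^2 + 16·x^3) + (-1 + 2·x + 6·x^2 + 8·x^3 + 4·x^4)·Dx  (order 1).
h: a_k = 2, 4, 20, 80, 320, 1296, …
ICs: h(0) = 2.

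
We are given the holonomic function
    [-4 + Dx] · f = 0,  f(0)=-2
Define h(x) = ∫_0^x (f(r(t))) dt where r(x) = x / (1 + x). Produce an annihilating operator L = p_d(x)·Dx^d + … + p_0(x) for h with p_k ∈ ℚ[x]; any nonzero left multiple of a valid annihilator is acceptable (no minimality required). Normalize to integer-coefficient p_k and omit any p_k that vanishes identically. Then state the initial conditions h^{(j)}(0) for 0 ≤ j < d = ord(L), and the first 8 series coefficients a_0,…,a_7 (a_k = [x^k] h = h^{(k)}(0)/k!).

L = -4·Dx + (1 + 2·x + x^2)·Dx^2  (order 2).
h: a_k = 0, -2, -4, -8/3, 2/3, 8/15, -28/45, 88/315, …
ICs: h(0) = 0, h′(0) = -2.

f: a_k = -2, -8, -16, -64/3, -64/3, -256/15, -512/45, -2048/315, …
Change of var in L_f (x↦r) gives L₀.
∫: right-multiply L₀ by Dx.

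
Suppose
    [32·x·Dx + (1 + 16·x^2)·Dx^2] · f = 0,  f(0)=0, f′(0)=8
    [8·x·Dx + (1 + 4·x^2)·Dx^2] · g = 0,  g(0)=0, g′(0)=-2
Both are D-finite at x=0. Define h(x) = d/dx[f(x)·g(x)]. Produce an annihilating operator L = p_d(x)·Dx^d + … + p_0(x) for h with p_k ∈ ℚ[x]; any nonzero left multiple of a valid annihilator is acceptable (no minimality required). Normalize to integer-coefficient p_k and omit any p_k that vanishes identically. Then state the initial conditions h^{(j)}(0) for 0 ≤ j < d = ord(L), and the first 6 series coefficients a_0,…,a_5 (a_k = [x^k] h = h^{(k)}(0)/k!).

f: a_k = 0, 8, 0, -128/3, 0, 2048/5, …
g: a_k = 0, -2, 0, 8/3, 0, -32/5, …
f·g: L₀ = L_f ⊗_s L_g, ord ≤ 2·2.
h₀' ⇒ L via d/dx closure of L₀.
L = (-1536·x - 51200·x^3 - 262144·x^5 + 655360·x^7 + 6291456·x^9) + (-80 - 6592·x^2 - 92160·x^4 - 229376·x^6 + 2293760·x^8 + 9437184·x^10)·Dx + (-160·x - 4480·x^3 - 30720·x^5 + 69632·x^7 + 1310720·x^9 + 3145728·x^11)·Dx^2 + (-1 - 40·x^2 - 464·x^4 + 29696·x^8 + 163840·x^10 + 262144·x^12)·Dx^3  (order 3).
h: a_k = 0, -32, 0, 1280/3, 0, -88576/15, …
ICs: h(0) = 0, h′(0) = -32, h′′(0) = 0.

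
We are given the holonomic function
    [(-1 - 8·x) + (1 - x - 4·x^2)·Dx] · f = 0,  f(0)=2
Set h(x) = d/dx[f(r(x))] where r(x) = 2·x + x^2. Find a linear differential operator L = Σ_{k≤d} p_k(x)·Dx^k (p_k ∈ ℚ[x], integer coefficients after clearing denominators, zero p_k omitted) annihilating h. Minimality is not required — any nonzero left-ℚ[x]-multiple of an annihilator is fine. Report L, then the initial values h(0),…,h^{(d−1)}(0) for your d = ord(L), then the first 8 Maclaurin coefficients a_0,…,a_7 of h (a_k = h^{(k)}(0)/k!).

L = (21 + 150·x + 987·x^2 + 2192·x^3 + 2148·x^4 + 960·x^5 + 160·x^6) + (-1 - 15·x + 27·x^2 + 345·x^3 + 700·x^4 + 588·x^5 + 224·x^6 + 32·x^7)·Dx  (order 1).
h: a_k = 4, 84, 552, 4616, 30620, 209868, 1352848, 8670032, …
ICs: h(0) = 4.

f: a_k = 2, 2, 10, 18, 58, 130, 362, 882, …
L₀ from L_f via x↦r, Dx↦r'^{-1}Dx.
h=h₀': d/dx-closure on L₀ ⇒ L.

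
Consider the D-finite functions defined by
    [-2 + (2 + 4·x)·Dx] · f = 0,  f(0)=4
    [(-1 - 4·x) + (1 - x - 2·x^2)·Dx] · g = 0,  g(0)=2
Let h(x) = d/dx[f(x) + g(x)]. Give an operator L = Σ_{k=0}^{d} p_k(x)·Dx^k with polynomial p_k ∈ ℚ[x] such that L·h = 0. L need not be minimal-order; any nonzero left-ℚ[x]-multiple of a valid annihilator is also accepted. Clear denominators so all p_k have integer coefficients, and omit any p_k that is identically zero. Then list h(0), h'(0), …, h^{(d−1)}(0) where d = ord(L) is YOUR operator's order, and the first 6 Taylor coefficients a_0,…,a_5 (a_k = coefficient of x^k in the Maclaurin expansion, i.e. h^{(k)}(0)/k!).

L = (-48 - 222·x - 432·x^2 - 336·x^3 - 240·x^4) + (-27 - 258·x - 873·x^2 - 1368·x^3 - 1284·x^4 - 720·x^5)·Dx + (7 + 34·x + 41·x^2 - 54·x^3 - 236·x^4 - 328·x^5 - 160·x^6)·Dx^2  (order 2).
h: a_k = 6, 8, 36, 78, 455/2, 969/2, …
ICs: h(0) = 6, h′(0) = 8.

f: a_k = 4, 4, -2, 2, -5/2, 7/2, …
g: a_k = 2, 2, 6, 10, 22, 42, …
Weyl lclm of L_f,L_g ⇒ L₀ (ord ≤ 2).
h₀' ⇒ L via d/dx closure of L₀.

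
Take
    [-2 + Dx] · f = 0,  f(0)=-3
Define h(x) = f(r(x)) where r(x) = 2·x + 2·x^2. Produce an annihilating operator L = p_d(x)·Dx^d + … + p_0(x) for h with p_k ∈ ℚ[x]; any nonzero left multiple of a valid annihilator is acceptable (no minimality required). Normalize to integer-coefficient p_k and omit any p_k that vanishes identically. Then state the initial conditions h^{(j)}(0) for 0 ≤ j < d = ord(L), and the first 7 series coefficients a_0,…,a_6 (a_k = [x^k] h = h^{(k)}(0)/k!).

f: a_k = -3, -6, -6, -4, -2, -4/5, -4/15, …
h₀=f(r): pull back L_f along r ⇒ L₀.
L = (-4 - 8·x) + Dx  (order 1).
h: a_k = -3, -12, -36, -80, -152, -1248/5, -5536/15, …
ICs: h(0) = -3.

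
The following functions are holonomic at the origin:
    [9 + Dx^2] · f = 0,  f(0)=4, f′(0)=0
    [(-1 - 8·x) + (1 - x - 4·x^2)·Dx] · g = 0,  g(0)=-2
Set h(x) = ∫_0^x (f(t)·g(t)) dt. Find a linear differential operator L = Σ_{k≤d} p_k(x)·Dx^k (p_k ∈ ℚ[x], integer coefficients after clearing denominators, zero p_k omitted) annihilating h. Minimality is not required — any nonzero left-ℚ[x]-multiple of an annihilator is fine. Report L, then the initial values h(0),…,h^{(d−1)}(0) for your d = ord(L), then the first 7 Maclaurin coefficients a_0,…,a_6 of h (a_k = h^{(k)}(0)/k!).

f: a_k = 4, 0, -18, 0, 27/2, 0, -81/20, …
g: a_k = -2, -2, -10, -18, -58, -130, -362, …
L₀ := L_f ⊗_s L_g (sym. prod.), ord ≤ 2.
h=∫₀ˣh₀: take L = L₀·Dx.
L = (-1 + 9·x + 36·x^2)·Dx + (2 + 16·x)·Dx^2 + (-1 + x + 4·x^2)·Dx^3  (order 3).
h: a_k = 0, -8, -4, -4/3, -9, -79/5, -223/6, …
ICs: h(0) = 0, h′(0) = -8, h′′(0) = -8.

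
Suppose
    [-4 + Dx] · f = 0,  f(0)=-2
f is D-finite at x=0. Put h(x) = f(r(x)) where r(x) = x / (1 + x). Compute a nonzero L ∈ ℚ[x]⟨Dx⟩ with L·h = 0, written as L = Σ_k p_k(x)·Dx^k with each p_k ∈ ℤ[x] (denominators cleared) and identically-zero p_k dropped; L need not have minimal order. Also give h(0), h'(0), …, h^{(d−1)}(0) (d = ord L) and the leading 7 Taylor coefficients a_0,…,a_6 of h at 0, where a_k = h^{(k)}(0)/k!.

L = -4 + (1 + 2·x + x^2)·Dx  (order 1).
h: a_k = -2, -8, -8, 8/3, 8/3, -56/15, 88/45, …
ICs: h(0) = -2.

f: a_k = -2, -8, -16, -64/3, -64/3, -256/15, -512/45, …
h₀=f(r): pull back L_f along r ⇒ L₀.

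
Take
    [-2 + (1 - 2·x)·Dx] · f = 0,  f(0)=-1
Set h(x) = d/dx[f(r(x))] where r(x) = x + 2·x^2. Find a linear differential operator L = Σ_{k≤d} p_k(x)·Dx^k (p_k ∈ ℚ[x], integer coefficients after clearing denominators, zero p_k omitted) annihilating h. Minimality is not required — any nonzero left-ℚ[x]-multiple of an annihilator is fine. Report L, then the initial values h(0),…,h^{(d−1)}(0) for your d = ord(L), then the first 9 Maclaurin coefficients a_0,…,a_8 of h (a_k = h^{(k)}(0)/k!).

f: a_k = -1, -2, -4, -8, -16, -32, -64, -128, -256, …
Substitute x→r, Dx→(1/r')Dx; clear ⇒ L₀.
h=h₀': d/dx-closure on L₀ ⇒ L.
L = (8 + 24·x + 48·x^2) + (-1 - 2·x + 12·x^2 + 16·x^3)·Dx  (order 1).
h: a_k = -2, -16, -72, -320, -1280, -4992, -18816, -69632, -253440, …
ICs: h(0) = -2.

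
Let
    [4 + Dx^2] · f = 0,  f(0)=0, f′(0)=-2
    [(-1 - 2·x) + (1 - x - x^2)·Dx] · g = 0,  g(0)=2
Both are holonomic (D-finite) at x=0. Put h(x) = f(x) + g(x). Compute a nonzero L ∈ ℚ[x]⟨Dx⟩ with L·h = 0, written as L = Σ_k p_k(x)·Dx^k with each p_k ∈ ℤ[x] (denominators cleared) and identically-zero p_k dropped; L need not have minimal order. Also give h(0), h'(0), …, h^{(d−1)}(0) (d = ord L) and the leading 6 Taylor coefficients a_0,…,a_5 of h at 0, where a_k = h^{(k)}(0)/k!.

L = (-44 - 96·x - 32·x^2 - 48·x^3 - 40·x^4 - 16·x^5) + (16 - 20·x - 8·x^2 + 16·x^3 - 12·x^4 - 24·x^5 - 8·x^6)·Dx + (-11 - 24·x - 8·x^2 - 12·x^3 - 10·x^4 - 4·x^5)·Dx^2 + (4 - 5·x - 2·x^2 + 4·x^3 - 3·x^4 - 6·x^5 - 2·x^6)·Dx^3  (order 3).
h: a_k = 2, 0, 4, 22/3, 10, 236/15, …
ICs: h(0) = 2, h′(0) = 0, h′′(0) = 8.

f: a_k = 0, -2, 0, 4/3, 0, -4/15, …
g: a_k = 2, 2, 4, 6, 10, 16, …
h₀=f+g: left-lcm gives L₀, ord ≤ 3.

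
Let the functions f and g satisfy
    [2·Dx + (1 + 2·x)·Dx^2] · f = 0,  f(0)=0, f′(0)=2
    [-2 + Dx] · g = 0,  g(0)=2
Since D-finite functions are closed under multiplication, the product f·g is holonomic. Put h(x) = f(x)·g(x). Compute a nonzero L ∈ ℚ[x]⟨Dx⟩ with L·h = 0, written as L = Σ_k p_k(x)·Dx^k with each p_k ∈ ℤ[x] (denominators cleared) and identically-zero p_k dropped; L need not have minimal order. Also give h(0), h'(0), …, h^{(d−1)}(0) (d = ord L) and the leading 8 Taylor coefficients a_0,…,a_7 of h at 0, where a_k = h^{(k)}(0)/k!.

L = 8·x + (-2 - 8·x)·Dx + (1 + 2·x)·Dx^2  (order 2).
h: a_k = 0, 4, 4, 16/3, 0, 24/5, -56/9, 736/63, …
ICs: h(0) = 0, h′(0) = 4.

f: a_k = 0, 2, -2, 8/3, -4, 32/5, -32/3, 128/7, …
g: a_k = 2, 4, 4, 8/3, 4/3, 8/15, 8/45, 16/315, …
Product ⇒ symmetric product L₀, ord ≤ 2.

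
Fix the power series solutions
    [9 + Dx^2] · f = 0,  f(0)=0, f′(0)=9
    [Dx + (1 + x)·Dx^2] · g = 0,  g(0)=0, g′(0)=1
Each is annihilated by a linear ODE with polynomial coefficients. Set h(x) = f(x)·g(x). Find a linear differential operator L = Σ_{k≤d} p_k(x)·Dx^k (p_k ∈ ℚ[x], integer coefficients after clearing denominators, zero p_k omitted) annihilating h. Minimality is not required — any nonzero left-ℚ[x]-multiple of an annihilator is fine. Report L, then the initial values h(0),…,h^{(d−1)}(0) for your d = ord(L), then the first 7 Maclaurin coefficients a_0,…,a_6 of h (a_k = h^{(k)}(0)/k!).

L = (2493 + 10854·x + 17091·x^2 + 11664·x^3 + 2916·x^4) + (612 + 1908·x + 1944·x^2 + 648·x^3)·Dx + (592 + 2484·x + 3834·x^2 + 2592·x^3 + 648·x^4)·Dx^2 + (68 + 212·x + 216·x^2 + 72·x^3)·Dx^3 + (35 + 142·x + 215·x^2 + 144·x^3 + 36·x^4)·Dx^4  (order 4).
h: a_k = 0, 0, 9, -9/2, -21/2, 9/2, 27/8, …
ICs: h(0) = 0, h′(0) = 0, h′′(0) = 18, h′′′(0) = -27.

f: a_k = 0, 9, 0, -27/2, 0, 243/40, 0, …
g: a_k = 0, 1, -1/2, 1/3, -1/4, 1/5, -1/6, …
f·g: L₀ = L_f ⊗_s L_g, ord ≤ 2·2.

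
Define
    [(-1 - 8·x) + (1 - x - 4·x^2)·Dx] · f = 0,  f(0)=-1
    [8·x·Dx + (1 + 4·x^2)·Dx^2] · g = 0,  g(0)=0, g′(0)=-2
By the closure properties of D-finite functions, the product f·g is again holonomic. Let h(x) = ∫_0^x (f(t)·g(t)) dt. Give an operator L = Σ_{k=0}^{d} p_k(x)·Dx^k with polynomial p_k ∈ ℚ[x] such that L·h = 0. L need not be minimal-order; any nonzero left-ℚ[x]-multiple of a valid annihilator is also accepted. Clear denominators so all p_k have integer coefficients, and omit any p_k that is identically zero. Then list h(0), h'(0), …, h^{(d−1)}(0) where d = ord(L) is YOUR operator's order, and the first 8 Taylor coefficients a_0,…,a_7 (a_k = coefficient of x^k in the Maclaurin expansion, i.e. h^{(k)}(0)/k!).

L = (8 + 8·x + 96·x^2)·Dx + (2 + 8·x + 16·x^2 + 96·x^3)·Dx^2 + (-1 + x + 4·x^3 + 16·x^4)·Dx^3  (order 3).
h: a_k = 0, 0, 1, 2/3, 11/6, 46/15, 383/45, 562/35, …
ICs: h(0) = 0, h′(0) = 0, h′′(0) = 2.

f: a_k = -1, -1, -5, -9, -29, -65, -181, -441, …
g: a_k = 0, -2, 0, 8/3, 0, -32/5, 0, 128/7, …
h₀=f·g: eliminate ⇒ L₀, order ≤ 1·2.
Integrate: L := L₀·Dx.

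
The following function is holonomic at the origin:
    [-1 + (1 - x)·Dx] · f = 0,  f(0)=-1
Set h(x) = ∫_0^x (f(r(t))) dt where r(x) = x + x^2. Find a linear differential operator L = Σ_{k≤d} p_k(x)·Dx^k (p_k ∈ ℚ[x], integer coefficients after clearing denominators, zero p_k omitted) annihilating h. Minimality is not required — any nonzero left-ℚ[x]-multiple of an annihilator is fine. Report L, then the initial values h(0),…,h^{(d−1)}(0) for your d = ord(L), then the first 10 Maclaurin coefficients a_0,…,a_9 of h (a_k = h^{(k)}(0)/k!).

L = (1 + 2·x)·Dx + (-1 + x + x^2)·Dx^2  (order 2).
h: a_k = 0, -1, -1/2, -2/3, -3/4, -1, -4/3, -13/7, -21/8, -34/9, …
ICs: h(0) = 0, h′(0) = -1.

f: a_k = -1, -1, -1, -1, -1, -1, -1, -1, -1, -1, …
Substitute x→r, Dx→(1/r')Dx; clear ⇒ L₀.
∫: right-multiply L₀ by Dx.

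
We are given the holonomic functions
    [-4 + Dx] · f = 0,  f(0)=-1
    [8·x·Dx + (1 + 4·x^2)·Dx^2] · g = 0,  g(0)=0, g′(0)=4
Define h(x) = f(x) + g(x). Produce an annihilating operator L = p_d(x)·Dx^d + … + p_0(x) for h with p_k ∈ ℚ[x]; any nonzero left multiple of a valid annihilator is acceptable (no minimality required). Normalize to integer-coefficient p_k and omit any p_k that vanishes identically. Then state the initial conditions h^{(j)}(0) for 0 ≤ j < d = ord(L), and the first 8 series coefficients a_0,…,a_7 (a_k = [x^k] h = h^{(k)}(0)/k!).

f: a_k = -1, -4, -8, -32/3, -32/3, -128/15, -256/45, -1024/315, …
g: a_k = 0, 4, 0, -16/3, 0, 64/5, 0, -256/7, …
Weyl lclm of L_f,L_g ⇒ L₀ (ord ≤ 3).
L = (8 - 32·x - 96·x^2 - 128·x^3)·Dx + (-6 - 8·x^2 - 64·x^4)·Dx^2 + (1 + 2·x + 8·x^2 + 8·x^3 + 16·x^4)·Dx^3  (order 3).
h: a_k = -1, 0, -8, -16, -32/3, 64/15, -256/45, -1792/45, …
ICs: h(0) = -1, h′(0) = 0, h′′(0) = -16.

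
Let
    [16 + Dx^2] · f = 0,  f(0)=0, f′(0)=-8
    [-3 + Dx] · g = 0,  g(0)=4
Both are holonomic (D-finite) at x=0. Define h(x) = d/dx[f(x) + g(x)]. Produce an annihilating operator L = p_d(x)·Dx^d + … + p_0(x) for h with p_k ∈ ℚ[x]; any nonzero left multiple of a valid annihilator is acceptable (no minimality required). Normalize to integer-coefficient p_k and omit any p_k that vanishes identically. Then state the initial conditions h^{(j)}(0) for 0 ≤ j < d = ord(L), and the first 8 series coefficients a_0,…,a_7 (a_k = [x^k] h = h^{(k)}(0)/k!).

f: a_k = 0, -8, 0, 64/3, 0, -256/15, 0, 2048/315, …
g: a_k = 4, 12, 18, 18, 27/2, 81/10, 81/20, 243/140, …
Sum ⇒ L₀ = lclm(L_f,L_g) in ℚ(x)⟨Dx⟩.
h₀' ⇒ L via d/dx closure of L₀.
L = 48 - 16·Dx + 3·Dx^2 - Dx^3  (order 3).
h: a_k = 4, 36, 118, 54, -269/6, 243/10, 10379/180, 729/140, …
ICs: h(0) = 4, h′(0) = 36, h′′(0) = 236.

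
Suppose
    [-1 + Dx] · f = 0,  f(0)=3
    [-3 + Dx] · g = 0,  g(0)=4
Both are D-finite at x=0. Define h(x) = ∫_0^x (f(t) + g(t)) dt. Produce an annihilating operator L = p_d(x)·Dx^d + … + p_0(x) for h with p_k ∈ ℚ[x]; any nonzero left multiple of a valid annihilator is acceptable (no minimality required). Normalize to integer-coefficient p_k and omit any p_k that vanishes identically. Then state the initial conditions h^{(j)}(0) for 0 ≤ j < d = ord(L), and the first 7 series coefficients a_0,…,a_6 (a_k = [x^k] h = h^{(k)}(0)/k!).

L = 3·Dx - 4·Dx^2 + Dx^3  (order 3).
h: a_k = 0, 7, 15/2, 13/2, 37/8, 109/40, 65/48, …
ICs: h(0) = 0, h′(0) = 7, h′′(0) = 15.

f: a_k = 3, 3, 3/2, 1/2, 1/8, 1/40, 1/240, …
g: a_k = 4, 12, 18, 18, 27/2, 81/10, 81/20, …
Weyl lclm of L_f,L_g ⇒ L₀ (ord ≤ 2).
h=∫h₀ ⇒ L = L₀·Dx.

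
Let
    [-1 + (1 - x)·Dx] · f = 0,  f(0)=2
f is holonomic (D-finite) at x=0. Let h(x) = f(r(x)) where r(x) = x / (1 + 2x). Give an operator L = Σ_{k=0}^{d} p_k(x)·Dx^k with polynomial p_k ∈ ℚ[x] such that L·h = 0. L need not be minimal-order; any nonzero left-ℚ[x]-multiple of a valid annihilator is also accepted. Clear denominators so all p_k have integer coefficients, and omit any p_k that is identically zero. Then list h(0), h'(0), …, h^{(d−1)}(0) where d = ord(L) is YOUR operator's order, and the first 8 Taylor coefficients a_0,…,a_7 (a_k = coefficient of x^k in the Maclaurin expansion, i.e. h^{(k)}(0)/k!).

L = -1 + (1 + 3·x + 2·x^2)·Dx  (order 1).
h: a_k = 2, 2, -2, 2, -2, 2, -2, 2, …
ICs: h(0) = 2.

f: a_k = 2, 2, 2, 2, 2, 2, 2, 2, …
Change of var in L_f (x↦r) gives L₀.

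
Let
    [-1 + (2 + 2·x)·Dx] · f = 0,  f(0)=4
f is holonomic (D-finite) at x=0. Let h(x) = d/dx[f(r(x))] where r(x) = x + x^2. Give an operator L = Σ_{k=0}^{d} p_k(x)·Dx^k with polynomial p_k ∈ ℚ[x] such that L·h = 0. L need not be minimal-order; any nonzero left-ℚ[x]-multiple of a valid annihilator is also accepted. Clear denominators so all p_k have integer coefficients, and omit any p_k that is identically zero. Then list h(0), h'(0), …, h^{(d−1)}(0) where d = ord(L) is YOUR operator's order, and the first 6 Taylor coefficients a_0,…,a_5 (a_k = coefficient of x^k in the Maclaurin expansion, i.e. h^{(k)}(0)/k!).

f: a_k = 4, 2, -1/2, 1/4, -5/32, 7/64, …
L₀ from L_f via x↦r, Dx↦r'^{-1}Dx.
h₀' ⇒ L via d/dx closure of L₀.
L = 3 + (-2 - 6·x - 6·x^2 - 4·x^3)·Dx  (order 1).
h: a_k = 2, 3, -9/4, 3/8, 75/64, -171/128, …
ICs: h(0) = 2.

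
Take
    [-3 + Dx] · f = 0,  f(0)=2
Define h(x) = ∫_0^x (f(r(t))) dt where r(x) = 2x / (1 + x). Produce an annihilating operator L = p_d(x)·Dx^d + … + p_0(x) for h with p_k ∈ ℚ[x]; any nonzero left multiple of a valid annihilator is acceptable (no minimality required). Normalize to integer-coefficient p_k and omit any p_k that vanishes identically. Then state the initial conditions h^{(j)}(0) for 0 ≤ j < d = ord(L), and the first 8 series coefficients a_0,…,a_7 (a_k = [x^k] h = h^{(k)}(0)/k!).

f: a_k = 2, 6, 9, 9, 27/4, 81/20, 81/40, 243/280, …
Substitute x→r, Dx→(1/r')Dx; clear ⇒ L₀.
∫: right-multiply L₀ by Dx.
L = -6·Dx + (1 + 2·x + x^2)·Dx^2  (order 2).
h: a_k = 0, 2, 6, 8, 3, -12/5, -2/5, 48/35, …
ICs: h(0) = 0, h′(0) = 2.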